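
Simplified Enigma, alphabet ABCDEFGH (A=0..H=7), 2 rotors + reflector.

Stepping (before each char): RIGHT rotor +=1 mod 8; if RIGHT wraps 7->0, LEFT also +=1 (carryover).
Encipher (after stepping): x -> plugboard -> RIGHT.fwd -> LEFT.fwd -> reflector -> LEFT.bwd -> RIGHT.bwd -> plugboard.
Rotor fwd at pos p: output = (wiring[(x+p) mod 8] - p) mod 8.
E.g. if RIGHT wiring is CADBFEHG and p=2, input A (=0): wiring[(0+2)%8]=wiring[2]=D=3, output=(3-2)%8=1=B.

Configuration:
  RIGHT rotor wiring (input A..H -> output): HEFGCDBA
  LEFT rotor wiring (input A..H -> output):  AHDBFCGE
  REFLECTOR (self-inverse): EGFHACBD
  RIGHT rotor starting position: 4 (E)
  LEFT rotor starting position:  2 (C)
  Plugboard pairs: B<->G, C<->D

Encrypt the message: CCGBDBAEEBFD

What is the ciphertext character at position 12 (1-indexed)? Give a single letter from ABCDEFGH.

Char 1 ('C'): step: R->5, L=2; C->plug->D->R->C->L->D->refl->H->L'->B->R'->G->plug->B
Char 2 ('C'): step: R->6, L=2; C->plug->D->R->G->L->G->refl->B->L'->A->R'->F->plug->F
Char 3 ('G'): step: R->7, L=2; G->plug->B->R->A->L->B->refl->G->L'->G->R'->D->plug->C
Char 4 ('B'): step: R->0, L->3 (L advanced); B->plug->G->R->B->L->C->refl->F->L'->F->R'->C->plug->D
Char 5 ('D'): step: R->1, L=3; D->plug->C->R->F->L->F->refl->C->L'->B->R'->D->plug->C
Char 6 ('B'): step: R->2, L=3; B->plug->G->R->F->L->F->refl->C->L'->B->R'->D->plug->C
Char 7 ('A'): step: R->3, L=3; A->plug->A->R->D->L->D->refl->H->L'->C->R'->H->plug->H
Char 8 ('E'): step: R->4, L=3; E->plug->E->R->D->L->D->refl->H->L'->C->R'->H->plug->H
Char 9 ('E'): step: R->5, L=3; E->plug->E->R->H->L->A->refl->E->L'->G->R'->A->plug->A
Char 10 ('B'): step: R->6, L=3; B->plug->G->R->E->L->B->refl->G->L'->A->R'->F->plug->F
Char 11 ('F'): step: R->7, L=3; F->plug->F->R->D->L->D->refl->H->L'->C->R'->H->plug->H
Char 12 ('D'): step: R->0, L->4 (L advanced); D->plug->C->R->F->L->D->refl->H->L'->G->R'->D->plug->C

C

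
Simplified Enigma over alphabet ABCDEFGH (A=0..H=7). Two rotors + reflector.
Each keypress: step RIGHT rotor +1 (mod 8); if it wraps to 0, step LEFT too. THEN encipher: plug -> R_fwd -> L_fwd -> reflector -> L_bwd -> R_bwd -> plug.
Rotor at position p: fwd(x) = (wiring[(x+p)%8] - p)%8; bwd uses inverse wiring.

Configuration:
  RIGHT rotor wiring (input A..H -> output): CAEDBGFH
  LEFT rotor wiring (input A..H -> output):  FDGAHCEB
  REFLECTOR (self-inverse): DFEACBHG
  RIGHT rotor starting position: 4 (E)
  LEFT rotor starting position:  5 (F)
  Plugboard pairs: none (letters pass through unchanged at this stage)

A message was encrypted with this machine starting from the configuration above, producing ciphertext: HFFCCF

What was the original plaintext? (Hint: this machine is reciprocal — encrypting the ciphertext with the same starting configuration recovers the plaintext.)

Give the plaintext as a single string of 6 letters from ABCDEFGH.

Char 1 ('H'): step: R->5, L=5; H->plug->H->R->E->L->G->refl->H->L'->B->R'->A->plug->A
Char 2 ('F'): step: R->6, L=5; F->plug->F->R->F->L->B->refl->F->L'->A->R'->H->plug->H
Char 3 ('F'): step: R->7, L=5; F->plug->F->R->C->L->E->refl->C->L'->H->R'->G->plug->G
Char 4 ('C'): step: R->0, L->6 (L advanced); C->plug->C->R->E->L->A->refl->D->L'->B->R'->E->plug->E
Char 5 ('C'): step: R->1, L=6; C->plug->C->R->C->L->H->refl->G->L'->A->R'->D->plug->D
Char 6 ('F'): step: R->2, L=6; F->plug->F->R->F->L->C->refl->E->L'->H->R'->C->plug->C

Answer: AHGEDC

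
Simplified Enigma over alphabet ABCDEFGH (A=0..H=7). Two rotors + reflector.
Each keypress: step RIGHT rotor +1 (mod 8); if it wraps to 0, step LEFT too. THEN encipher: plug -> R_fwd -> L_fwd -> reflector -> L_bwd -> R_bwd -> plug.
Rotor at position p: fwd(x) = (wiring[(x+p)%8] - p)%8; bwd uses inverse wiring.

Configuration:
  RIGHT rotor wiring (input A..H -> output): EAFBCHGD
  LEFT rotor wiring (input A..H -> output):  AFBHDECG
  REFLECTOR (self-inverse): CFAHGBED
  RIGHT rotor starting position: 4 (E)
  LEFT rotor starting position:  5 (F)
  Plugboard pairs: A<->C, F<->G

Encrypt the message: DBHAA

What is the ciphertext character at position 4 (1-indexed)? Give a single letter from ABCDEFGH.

Char 1 ('D'): step: R->5, L=5; D->plug->D->R->H->L->G->refl->E->L'->F->R'->H->plug->H
Char 2 ('B'): step: R->6, L=5; B->plug->B->R->F->L->E->refl->G->L'->H->R'->E->plug->E
Char 3 ('H'): step: R->7, L=5; H->plug->H->R->H->L->G->refl->E->L'->F->R'->B->plug->B
Char 4 ('A'): step: R->0, L->6 (L advanced); A->plug->C->R->F->L->B->refl->F->L'->G->R'->G->plug->F

F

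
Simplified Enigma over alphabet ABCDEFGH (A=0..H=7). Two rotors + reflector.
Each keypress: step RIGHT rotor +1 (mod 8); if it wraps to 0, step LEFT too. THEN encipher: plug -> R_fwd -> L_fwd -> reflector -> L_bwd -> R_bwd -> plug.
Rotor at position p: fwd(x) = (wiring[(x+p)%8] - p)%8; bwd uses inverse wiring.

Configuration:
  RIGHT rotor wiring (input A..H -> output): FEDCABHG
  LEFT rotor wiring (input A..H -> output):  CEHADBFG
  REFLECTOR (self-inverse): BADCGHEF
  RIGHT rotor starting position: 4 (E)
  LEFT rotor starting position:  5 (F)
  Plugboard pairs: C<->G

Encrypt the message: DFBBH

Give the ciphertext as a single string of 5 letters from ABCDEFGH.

Answer: EHGFG

Derivation:
Char 1 ('D'): step: R->5, L=5; D->plug->D->R->A->L->E->refl->G->L'->H->R'->E->plug->E
Char 2 ('F'): step: R->6, L=5; F->plug->F->R->E->L->H->refl->F->L'->D->R'->H->plug->H
Char 3 ('B'): step: R->7, L=5; B->plug->B->R->G->L->D->refl->C->L'->F->R'->C->plug->G
Char 4 ('B'): step: R->0, L->6 (L advanced); B->plug->B->R->E->L->B->refl->A->L'->B->R'->F->plug->F
Char 5 ('H'): step: R->1, L=6; H->plug->H->R->E->L->B->refl->A->L'->B->R'->C->plug->G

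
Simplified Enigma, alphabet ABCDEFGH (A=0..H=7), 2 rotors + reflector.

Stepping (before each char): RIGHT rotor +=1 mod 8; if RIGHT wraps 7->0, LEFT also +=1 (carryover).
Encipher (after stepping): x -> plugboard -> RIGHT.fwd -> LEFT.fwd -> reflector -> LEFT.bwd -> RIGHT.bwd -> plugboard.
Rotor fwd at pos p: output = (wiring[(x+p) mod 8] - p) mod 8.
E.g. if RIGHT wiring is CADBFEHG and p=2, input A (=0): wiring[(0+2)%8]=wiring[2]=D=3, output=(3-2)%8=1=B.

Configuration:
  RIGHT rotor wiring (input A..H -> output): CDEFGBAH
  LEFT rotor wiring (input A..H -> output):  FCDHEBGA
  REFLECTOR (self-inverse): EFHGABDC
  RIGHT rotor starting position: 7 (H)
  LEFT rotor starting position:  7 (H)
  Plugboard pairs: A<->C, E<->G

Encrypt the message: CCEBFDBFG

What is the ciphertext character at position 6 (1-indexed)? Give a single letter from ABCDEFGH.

Char 1 ('C'): step: R->0, L->0 (L advanced); C->plug->A->R->C->L->D->refl->G->L'->G->R'->E->plug->G
Char 2 ('C'): step: R->1, L=0; C->plug->A->R->C->L->D->refl->G->L'->G->R'->G->plug->E
Char 3 ('E'): step: R->2, L=0; E->plug->G->R->A->L->F->refl->B->L'->F->R'->F->plug->F
Char 4 ('B'): step: R->3, L=0; B->plug->B->R->D->L->H->refl->C->L'->B->R'->H->plug->H
Char 5 ('F'): step: R->4, L=0; F->plug->F->R->H->L->A->refl->E->L'->E->R'->C->plug->A
Char 6 ('D'): step: R->5, L=0; D->plug->D->R->F->L->B->refl->F->L'->A->R'->G->plug->E

E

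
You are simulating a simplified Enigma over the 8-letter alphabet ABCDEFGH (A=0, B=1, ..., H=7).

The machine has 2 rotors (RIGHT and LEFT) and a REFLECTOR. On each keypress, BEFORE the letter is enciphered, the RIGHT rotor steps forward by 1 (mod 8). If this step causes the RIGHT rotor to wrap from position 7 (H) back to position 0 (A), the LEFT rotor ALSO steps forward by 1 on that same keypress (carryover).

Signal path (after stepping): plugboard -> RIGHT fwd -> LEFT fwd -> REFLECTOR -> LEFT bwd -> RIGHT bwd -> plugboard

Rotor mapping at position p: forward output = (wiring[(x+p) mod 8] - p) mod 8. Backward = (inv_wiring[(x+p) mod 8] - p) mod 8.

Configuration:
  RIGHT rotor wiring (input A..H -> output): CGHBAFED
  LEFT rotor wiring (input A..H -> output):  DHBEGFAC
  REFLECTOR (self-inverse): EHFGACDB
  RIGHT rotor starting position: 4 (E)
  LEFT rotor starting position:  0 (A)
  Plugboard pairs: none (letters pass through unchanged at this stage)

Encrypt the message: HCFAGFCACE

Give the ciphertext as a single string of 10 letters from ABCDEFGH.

Char 1 ('H'): step: R->5, L=0; H->plug->H->R->D->L->E->refl->A->L'->G->R'->C->plug->C
Char 2 ('C'): step: R->6, L=0; C->plug->C->R->E->L->G->refl->D->L'->A->R'->D->plug->D
Char 3 ('F'): step: R->7, L=0; F->plug->F->R->B->L->H->refl->B->L'->C->R'->E->plug->E
Char 4 ('A'): step: R->0, L->1 (L advanced); A->plug->A->R->C->L->D->refl->G->L'->A->R'->E->plug->E
Char 5 ('G'): step: R->1, L=1; G->plug->G->R->C->L->D->refl->G->L'->A->R'->C->plug->C
Char 6 ('F'): step: R->2, L=1; F->plug->F->R->B->L->A->refl->E->L'->E->R'->H->plug->H
Char 7 ('C'): step: R->3, L=1; C->plug->C->R->C->L->D->refl->G->L'->A->R'->E->plug->E
Char 8 ('A'): step: R->4, L=1; A->plug->A->R->E->L->E->refl->A->L'->B->R'->B->plug->B
Char 9 ('C'): step: R->5, L=1; C->plug->C->R->G->L->B->refl->H->L'->F->R'->D->plug->D
Char 10 ('E'): step: R->6, L=1; E->plug->E->R->B->L->A->refl->E->L'->E->R'->C->plug->C

Answer: CDEECHEBDC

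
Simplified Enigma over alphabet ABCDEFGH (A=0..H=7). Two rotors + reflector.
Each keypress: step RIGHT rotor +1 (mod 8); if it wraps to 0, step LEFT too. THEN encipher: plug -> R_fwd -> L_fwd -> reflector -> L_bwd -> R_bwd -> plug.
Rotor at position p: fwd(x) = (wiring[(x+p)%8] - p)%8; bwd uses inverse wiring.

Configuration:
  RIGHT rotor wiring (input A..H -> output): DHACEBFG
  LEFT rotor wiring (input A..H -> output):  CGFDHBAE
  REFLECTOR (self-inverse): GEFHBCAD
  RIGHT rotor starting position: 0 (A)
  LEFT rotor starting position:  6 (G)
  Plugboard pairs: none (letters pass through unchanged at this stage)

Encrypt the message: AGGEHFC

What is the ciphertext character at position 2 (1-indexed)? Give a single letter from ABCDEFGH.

Char 1 ('A'): step: R->1, L=6; A->plug->A->R->G->L->B->refl->E->L'->C->R'->H->plug->H
Char 2 ('G'): step: R->2, L=6; G->plug->G->R->B->L->G->refl->A->L'->D->R'->E->plug->E

E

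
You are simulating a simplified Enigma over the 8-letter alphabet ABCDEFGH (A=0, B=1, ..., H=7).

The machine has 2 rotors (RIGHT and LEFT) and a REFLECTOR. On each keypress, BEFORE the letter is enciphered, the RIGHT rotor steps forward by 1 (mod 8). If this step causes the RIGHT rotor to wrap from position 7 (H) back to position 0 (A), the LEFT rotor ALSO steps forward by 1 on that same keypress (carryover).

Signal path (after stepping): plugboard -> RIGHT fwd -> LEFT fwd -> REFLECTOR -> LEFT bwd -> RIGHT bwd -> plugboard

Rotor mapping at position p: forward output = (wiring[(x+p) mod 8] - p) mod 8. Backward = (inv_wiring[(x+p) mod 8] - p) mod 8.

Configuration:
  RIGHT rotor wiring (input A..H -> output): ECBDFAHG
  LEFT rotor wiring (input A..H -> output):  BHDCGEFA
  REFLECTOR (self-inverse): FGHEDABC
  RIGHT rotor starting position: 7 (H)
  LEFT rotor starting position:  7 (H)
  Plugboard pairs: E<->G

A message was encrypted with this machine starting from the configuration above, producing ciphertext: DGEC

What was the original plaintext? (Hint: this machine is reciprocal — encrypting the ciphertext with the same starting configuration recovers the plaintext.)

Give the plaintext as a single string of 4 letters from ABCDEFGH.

Answer: CFGB

Derivation:
Char 1 ('D'): step: R->0, L->0 (L advanced); D->plug->D->R->D->L->C->refl->H->L'->B->R'->C->plug->C
Char 2 ('G'): step: R->1, L=0; G->plug->E->R->H->L->A->refl->F->L'->G->R'->F->plug->F
Char 3 ('E'): step: R->2, L=0; E->plug->G->R->C->L->D->refl->E->L'->F->R'->E->plug->G
Char 4 ('C'): step: R->3, L=0; C->plug->C->R->F->L->E->refl->D->L'->C->R'->B->plug->B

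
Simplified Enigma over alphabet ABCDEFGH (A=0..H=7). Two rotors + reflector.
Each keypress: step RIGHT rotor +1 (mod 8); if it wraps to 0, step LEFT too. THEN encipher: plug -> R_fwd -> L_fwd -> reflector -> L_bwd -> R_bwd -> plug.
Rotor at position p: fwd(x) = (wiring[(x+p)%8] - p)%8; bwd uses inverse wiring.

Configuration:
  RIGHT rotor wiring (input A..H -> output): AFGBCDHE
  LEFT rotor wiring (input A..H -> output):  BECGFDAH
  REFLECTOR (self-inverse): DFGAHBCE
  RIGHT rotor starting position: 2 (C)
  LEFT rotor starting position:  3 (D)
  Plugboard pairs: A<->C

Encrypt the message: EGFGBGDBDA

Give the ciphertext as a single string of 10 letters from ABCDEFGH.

Char 1 ('E'): step: R->3, L=3; E->plug->E->R->B->L->C->refl->G->L'->F->R'->F->plug->F
Char 2 ('G'): step: R->4, L=3; G->plug->G->R->C->L->A->refl->D->L'->A->R'->D->plug->D
Char 3 ('F'): step: R->5, L=3; F->plug->F->R->B->L->C->refl->G->L'->F->R'->H->plug->H
Char 4 ('G'): step: R->6, L=3; G->plug->G->R->E->L->E->refl->H->L'->H->R'->D->plug->D
Char 5 ('B'): step: R->7, L=3; B->plug->B->R->B->L->C->refl->G->L'->F->R'->A->plug->C
Char 6 ('G'): step: R->0, L->4 (L advanced); G->plug->G->R->H->L->C->refl->G->L'->G->R'->C->plug->A
Char 7 ('D'): step: R->1, L=4; D->plug->D->R->B->L->H->refl->E->L'->C->R'->E->plug->E
Char 8 ('B'): step: R->2, L=4; B->plug->B->R->H->L->C->refl->G->L'->G->R'->G->plug->G
Char 9 ('D'): step: R->3, L=4; D->plug->D->R->E->L->F->refl->B->L'->A->R'->C->plug->A
Char 10 ('A'): step: R->4, L=4; A->plug->C->R->D->L->D->refl->A->L'->F->R'->H->plug->H

Answer: FDHDCAEGAH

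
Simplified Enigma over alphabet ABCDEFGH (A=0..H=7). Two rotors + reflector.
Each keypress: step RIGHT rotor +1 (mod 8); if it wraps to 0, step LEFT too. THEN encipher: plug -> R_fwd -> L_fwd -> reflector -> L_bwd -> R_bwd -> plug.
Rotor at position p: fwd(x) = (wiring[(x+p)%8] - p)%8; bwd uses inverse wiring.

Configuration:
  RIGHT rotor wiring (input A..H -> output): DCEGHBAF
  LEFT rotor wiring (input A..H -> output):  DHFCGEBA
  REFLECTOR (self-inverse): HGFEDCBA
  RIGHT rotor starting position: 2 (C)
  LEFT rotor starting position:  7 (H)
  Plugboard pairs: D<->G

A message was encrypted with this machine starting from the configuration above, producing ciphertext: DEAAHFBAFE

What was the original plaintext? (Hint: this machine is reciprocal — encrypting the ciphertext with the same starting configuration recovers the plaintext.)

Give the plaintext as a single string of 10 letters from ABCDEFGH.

Answer: CFDCBEHFGG

Derivation:
Char 1 ('D'): step: R->3, L=7; D->plug->G->R->H->L->C->refl->F->L'->G->R'->C->plug->C
Char 2 ('E'): step: R->4, L=7; E->plug->E->R->H->L->C->refl->F->L'->G->R'->F->plug->F
Char 3 ('A'): step: R->5, L=7; A->plug->A->R->E->L->D->refl->E->L'->B->R'->G->plug->D
Char 4 ('A'): step: R->6, L=7; A->plug->A->R->C->L->A->refl->H->L'->F->R'->C->plug->C
Char 5 ('H'): step: R->7, L=7; H->plug->H->R->B->L->E->refl->D->L'->E->R'->B->plug->B
Char 6 ('F'): step: R->0, L->0 (L advanced); F->plug->F->R->B->L->H->refl->A->L'->H->R'->E->plug->E
Char 7 ('B'): step: R->1, L=0; B->plug->B->R->D->L->C->refl->F->L'->C->R'->H->plug->H
Char 8 ('A'): step: R->2, L=0; A->plug->A->R->C->L->F->refl->C->L'->D->R'->F->plug->F
Char 9 ('F'): step: R->3, L=0; F->plug->F->R->A->L->D->refl->E->L'->F->R'->D->plug->G
Char 10 ('E'): step: R->4, L=0; E->plug->E->R->H->L->A->refl->H->L'->B->R'->D->plug->G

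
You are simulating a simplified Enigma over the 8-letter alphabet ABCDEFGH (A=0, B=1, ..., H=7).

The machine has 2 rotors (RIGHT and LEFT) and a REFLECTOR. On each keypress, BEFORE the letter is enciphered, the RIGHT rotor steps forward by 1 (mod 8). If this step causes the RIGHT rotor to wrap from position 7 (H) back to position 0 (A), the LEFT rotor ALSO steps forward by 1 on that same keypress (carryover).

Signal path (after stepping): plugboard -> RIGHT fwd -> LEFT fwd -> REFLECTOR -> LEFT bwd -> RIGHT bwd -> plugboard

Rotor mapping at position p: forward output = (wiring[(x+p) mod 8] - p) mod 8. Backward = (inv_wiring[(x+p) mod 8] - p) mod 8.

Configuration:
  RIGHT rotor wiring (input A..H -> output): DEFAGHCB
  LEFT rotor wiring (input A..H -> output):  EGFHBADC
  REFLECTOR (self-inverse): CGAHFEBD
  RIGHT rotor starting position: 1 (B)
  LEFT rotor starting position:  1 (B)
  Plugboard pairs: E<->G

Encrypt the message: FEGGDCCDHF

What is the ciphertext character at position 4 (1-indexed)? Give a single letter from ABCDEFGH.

Char 1 ('F'): step: R->2, L=1; F->plug->F->R->H->L->D->refl->H->L'->E->R'->C->plug->C
Char 2 ('E'): step: R->3, L=1; E->plug->G->R->B->L->E->refl->F->L'->A->R'->F->plug->F
Char 3 ('G'): step: R->4, L=1; G->plug->E->R->H->L->D->refl->H->L'->E->R'->H->plug->H
Char 4 ('G'): step: R->5, L=1; G->plug->E->R->H->L->D->refl->H->L'->E->R'->C->plug->C

C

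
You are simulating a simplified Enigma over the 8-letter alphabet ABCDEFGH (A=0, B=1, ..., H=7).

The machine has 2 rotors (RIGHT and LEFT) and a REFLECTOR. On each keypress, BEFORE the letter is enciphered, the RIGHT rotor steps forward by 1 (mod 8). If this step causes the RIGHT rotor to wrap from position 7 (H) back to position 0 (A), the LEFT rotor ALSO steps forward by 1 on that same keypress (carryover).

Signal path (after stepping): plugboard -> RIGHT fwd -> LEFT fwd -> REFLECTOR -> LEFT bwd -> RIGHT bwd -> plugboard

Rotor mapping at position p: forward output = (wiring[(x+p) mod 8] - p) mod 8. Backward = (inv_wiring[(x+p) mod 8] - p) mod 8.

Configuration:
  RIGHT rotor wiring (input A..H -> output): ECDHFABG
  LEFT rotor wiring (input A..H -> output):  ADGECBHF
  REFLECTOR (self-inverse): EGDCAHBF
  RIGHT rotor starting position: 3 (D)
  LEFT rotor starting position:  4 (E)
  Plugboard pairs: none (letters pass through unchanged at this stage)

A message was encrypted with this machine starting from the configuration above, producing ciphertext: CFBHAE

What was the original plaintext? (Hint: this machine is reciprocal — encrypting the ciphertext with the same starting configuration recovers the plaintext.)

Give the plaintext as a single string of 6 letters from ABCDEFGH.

Char 1 ('C'): step: R->4, L=4; C->plug->C->R->F->L->H->refl->F->L'->B->R'->A->plug->A
Char 2 ('F'): step: R->5, L=4; F->plug->F->R->G->L->C->refl->D->L'->C->R'->G->plug->G
Char 3 ('B'): step: R->6, L=4; B->plug->B->R->A->L->G->refl->B->L'->D->R'->A->plug->A
Char 4 ('H'): step: R->7, L=4; H->plug->H->R->C->L->D->refl->C->L'->G->R'->F->plug->F
Char 5 ('A'): step: R->0, L->5 (L advanced); A->plug->A->R->E->L->G->refl->B->L'->F->R'->E->plug->E
Char 6 ('E'): step: R->1, L=5; E->plug->E->R->H->L->F->refl->H->L'->G->R'->C->plug->C

Answer: AGAFEC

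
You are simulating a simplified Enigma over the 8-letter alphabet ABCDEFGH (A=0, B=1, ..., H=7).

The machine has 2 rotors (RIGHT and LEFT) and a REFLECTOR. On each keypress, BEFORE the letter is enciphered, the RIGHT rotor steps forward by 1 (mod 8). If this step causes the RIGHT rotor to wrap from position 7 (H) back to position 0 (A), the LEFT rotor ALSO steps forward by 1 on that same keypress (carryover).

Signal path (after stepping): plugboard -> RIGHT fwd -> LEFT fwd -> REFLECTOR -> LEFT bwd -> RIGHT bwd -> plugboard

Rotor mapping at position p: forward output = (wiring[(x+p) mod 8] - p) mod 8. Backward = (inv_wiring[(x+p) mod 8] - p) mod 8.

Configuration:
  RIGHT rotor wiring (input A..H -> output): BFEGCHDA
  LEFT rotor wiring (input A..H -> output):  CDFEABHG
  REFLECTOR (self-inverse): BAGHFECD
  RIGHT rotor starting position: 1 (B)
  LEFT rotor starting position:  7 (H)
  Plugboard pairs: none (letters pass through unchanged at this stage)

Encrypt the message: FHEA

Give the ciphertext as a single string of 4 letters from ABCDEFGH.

Char 1 ('F'): step: R->2, L=7; F->plug->F->R->G->L->C->refl->G->L'->D->R'->H->plug->H
Char 2 ('H'): step: R->3, L=7; H->plug->H->R->B->L->D->refl->H->L'->A->R'->D->plug->D
Char 3 ('E'): step: R->4, L=7; E->plug->E->R->F->L->B->refl->A->L'->H->R'->C->plug->C
Char 4 ('A'): step: R->5, L=7; A->plug->A->R->C->L->E->refl->F->L'->E->R'->D->plug->D

Answer: HDCD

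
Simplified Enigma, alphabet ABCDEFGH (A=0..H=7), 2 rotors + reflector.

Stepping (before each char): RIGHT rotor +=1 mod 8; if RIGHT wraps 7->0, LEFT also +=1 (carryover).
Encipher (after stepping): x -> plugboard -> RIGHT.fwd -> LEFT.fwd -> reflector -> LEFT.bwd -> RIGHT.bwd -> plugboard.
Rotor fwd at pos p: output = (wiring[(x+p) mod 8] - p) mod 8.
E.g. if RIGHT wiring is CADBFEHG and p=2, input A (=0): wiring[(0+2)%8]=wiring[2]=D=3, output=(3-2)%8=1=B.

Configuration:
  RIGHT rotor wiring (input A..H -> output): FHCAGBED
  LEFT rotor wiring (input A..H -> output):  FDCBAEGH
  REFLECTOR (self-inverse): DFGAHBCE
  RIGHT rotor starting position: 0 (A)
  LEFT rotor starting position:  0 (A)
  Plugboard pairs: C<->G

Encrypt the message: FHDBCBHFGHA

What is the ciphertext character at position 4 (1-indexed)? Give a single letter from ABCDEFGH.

Char 1 ('F'): step: R->1, L=0; F->plug->F->R->D->L->B->refl->F->L'->A->R'->E->plug->E
Char 2 ('H'): step: R->2, L=0; H->plug->H->R->F->L->E->refl->H->L'->H->R'->D->plug->D
Char 3 ('D'): step: R->3, L=0; D->plug->D->R->B->L->D->refl->A->L'->E->R'->G->plug->C
Char 4 ('B'): step: R->4, L=0; B->plug->B->R->F->L->E->refl->H->L'->H->R'->D->plug->D

D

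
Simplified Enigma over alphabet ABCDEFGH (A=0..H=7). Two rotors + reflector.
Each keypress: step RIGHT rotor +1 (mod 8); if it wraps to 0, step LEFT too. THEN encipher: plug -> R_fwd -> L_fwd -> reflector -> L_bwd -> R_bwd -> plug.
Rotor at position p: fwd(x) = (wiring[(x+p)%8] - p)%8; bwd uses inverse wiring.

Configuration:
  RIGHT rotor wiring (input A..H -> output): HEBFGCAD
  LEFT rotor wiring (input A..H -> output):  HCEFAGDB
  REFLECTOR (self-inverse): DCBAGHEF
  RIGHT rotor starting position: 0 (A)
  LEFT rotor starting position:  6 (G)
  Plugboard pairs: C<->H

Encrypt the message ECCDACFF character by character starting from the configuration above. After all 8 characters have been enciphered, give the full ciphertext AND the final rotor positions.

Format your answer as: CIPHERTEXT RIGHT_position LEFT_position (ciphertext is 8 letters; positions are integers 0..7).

Char 1 ('E'): step: R->1, L=6; E->plug->E->R->B->L->D->refl->A->L'->H->R'->F->plug->F
Char 2 ('C'): step: R->2, L=6; C->plug->H->R->C->L->B->refl->C->L'->G->R'->E->plug->E
Char 3 ('C'): step: R->3, L=6; C->plug->H->R->G->L->C->refl->B->L'->C->R'->A->plug->A
Char 4 ('D'): step: R->4, L=6; D->plug->D->R->H->L->A->refl->D->L'->B->R'->H->plug->C
Char 5 ('A'): step: R->5, L=6; A->plug->A->R->F->L->H->refl->F->L'->A->R'->G->plug->G
Char 6 ('C'): step: R->6, L=6; C->plug->H->R->E->L->G->refl->E->L'->D->R'->E->plug->E
Char 7 ('F'): step: R->7, L=6; F->plug->F->R->H->L->A->refl->D->L'->B->R'->H->plug->C
Char 8 ('F'): step: R->0, L->7 (L advanced); F->plug->F->R->C->L->D->refl->A->L'->B->R'->C->plug->H
Final: ciphertext=FEACGECH, RIGHT=0, LEFT=7

Answer: FEACGECH 0 7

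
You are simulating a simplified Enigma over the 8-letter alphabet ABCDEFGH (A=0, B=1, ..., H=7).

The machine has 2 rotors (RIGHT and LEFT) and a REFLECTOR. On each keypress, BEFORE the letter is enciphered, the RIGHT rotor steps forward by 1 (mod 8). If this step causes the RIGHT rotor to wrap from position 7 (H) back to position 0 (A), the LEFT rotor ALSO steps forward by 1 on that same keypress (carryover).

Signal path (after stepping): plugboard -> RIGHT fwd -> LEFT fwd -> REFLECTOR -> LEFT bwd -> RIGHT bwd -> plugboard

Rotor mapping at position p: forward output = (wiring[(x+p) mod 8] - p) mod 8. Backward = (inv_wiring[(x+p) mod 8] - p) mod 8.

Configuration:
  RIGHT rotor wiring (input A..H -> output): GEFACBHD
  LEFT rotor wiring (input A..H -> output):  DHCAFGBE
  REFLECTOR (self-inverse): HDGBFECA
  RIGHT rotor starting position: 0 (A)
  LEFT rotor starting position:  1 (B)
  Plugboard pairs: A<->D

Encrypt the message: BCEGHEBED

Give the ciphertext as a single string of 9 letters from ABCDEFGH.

Char 1 ('B'): step: R->1, L=1; B->plug->B->R->E->L->F->refl->E->L'->D->R'->A->plug->D
Char 2 ('C'): step: R->2, L=1; C->plug->C->R->A->L->G->refl->C->L'->H->R'->D->plug->A
Char 3 ('E'): step: R->3, L=1; E->plug->E->R->A->L->G->refl->C->L'->H->R'->B->plug->B
Char 4 ('G'): step: R->4, L=1; G->plug->G->R->B->L->B->refl->D->L'->G->R'->A->plug->D
Char 5 ('H'): step: R->5, L=1; H->plug->H->R->F->L->A->refl->H->L'->C->R'->B->plug->B
Char 6 ('E'): step: R->6, L=1; E->plug->E->R->H->L->C->refl->G->L'->A->R'->C->plug->C
Char 7 ('B'): step: R->7, L=1; B->plug->B->R->H->L->C->refl->G->L'->A->R'->H->plug->H
Char 8 ('E'): step: R->0, L->2 (L advanced); E->plug->E->R->C->L->D->refl->B->L'->G->R'->A->plug->D
Char 9 ('D'): step: R->1, L=2; D->plug->A->R->D->L->E->refl->F->L'->H->R'->C->plug->C

Answer: DABDBCHDC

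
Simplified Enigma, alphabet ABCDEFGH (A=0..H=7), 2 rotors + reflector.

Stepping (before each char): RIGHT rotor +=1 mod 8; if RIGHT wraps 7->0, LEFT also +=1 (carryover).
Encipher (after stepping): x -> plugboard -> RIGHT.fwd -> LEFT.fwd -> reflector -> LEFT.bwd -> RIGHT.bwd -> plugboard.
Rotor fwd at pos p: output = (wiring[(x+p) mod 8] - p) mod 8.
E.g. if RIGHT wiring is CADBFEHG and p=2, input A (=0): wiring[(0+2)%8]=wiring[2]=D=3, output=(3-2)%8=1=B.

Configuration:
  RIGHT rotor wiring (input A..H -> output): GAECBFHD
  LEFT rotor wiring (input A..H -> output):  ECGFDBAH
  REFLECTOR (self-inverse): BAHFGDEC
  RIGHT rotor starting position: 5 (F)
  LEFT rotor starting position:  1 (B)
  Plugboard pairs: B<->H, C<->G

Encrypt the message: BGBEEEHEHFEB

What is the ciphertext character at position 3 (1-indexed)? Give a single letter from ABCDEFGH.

Char 1 ('B'): step: R->6, L=1; B->plug->H->R->H->L->D->refl->F->L'->B->R'->A->plug->A
Char 2 ('G'): step: R->7, L=1; G->plug->C->R->B->L->F->refl->D->L'->H->R'->B->plug->H
Char 3 ('B'): step: R->0, L->2 (L advanced); B->plug->H->R->D->L->H->refl->C->L'->G->R'->A->plug->A

A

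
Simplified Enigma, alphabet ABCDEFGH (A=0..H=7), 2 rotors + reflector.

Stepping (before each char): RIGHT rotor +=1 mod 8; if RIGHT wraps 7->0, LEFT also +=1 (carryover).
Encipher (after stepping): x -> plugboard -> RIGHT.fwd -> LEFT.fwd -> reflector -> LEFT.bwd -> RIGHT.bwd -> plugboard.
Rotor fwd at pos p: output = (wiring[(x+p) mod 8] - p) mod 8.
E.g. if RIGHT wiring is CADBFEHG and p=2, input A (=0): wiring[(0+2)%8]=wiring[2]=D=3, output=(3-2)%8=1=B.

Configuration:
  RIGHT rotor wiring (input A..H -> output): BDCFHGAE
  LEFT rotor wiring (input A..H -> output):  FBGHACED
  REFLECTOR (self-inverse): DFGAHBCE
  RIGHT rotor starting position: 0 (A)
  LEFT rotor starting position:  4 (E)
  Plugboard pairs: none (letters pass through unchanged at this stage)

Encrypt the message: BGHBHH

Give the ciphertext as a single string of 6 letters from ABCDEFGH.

Answer: DFAFCC

Derivation:
Char 1 ('B'): step: R->1, L=4; B->plug->B->R->B->L->G->refl->C->L'->G->R'->D->plug->D
Char 2 ('G'): step: R->2, L=4; G->plug->G->R->H->L->D->refl->A->L'->C->R'->F->plug->F
Char 3 ('H'): step: R->3, L=4; H->plug->H->R->H->L->D->refl->A->L'->C->R'->A->plug->A
Char 4 ('B'): step: R->4, L=4; B->plug->B->R->C->L->A->refl->D->L'->H->R'->F->plug->F
Char 5 ('H'): step: R->5, L=4; H->plug->H->R->C->L->A->refl->D->L'->H->R'->C->plug->C
Char 6 ('H'): step: R->6, L=4; H->plug->H->R->A->L->E->refl->H->L'->D->R'->C->plug->C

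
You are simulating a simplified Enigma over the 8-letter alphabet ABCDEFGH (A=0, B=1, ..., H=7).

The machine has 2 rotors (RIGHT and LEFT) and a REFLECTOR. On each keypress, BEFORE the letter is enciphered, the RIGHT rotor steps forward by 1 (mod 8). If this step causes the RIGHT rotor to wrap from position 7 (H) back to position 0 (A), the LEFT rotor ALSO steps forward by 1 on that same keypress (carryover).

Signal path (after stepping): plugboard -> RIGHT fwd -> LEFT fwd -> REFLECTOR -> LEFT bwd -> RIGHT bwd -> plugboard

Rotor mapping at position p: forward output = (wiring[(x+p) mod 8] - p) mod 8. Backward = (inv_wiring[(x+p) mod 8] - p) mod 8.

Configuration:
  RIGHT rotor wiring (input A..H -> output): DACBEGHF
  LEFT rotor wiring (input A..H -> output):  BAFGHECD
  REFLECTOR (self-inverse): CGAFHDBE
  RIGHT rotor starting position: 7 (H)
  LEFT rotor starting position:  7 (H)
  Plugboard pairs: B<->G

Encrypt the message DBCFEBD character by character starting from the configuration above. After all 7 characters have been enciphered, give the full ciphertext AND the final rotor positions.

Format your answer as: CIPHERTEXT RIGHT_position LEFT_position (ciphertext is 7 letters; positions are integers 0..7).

Char 1 ('D'): step: R->0, L->0 (L advanced); D->plug->D->R->B->L->A->refl->C->L'->G->R'->F->plug->F
Char 2 ('B'): step: R->1, L=0; B->plug->G->R->E->L->H->refl->E->L'->F->R'->E->plug->E
Char 3 ('C'): step: R->2, L=0; C->plug->C->R->C->L->F->refl->D->L'->H->R'->B->plug->G
Char 4 ('F'): step: R->3, L=0; F->plug->F->R->A->L->B->refl->G->L'->D->R'->C->plug->C
Char 5 ('E'): step: R->4, L=0; E->plug->E->R->H->L->D->refl->F->L'->C->R'->B->plug->G
Char 6 ('B'): step: R->5, L=0; B->plug->G->R->E->L->H->refl->E->L'->F->R'->F->plug->F
Char 7 ('D'): step: R->6, L=0; D->plug->D->R->C->L->F->refl->D->L'->H->R'->B->plug->G
Final: ciphertext=FEGCGFG, RIGHT=6, LEFT=0

Answer: FEGCGFG 6 0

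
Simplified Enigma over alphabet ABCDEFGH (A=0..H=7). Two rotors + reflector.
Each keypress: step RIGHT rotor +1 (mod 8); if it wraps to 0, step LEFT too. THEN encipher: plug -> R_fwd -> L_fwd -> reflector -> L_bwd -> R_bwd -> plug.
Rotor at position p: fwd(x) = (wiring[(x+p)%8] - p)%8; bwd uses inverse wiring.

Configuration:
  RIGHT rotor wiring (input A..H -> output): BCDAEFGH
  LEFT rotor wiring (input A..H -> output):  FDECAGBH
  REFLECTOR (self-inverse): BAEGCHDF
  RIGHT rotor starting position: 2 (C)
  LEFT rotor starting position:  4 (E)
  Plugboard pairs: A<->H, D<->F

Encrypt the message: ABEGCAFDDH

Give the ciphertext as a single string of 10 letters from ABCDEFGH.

Char 1 ('A'): step: R->3, L=4; A->plug->H->R->A->L->E->refl->C->L'->B->R'->B->plug->B
Char 2 ('B'): step: R->4, L=4; B->plug->B->R->B->L->C->refl->E->L'->A->R'->A->plug->H
Char 3 ('E'): step: R->5, L=4; E->plug->E->R->F->L->H->refl->F->L'->C->R'->C->plug->C
Char 4 ('G'): step: R->6, L=4; G->plug->G->R->G->L->A->refl->B->L'->E->R'->D->plug->F
Char 5 ('C'): step: R->7, L=4; C->plug->C->R->D->L->D->refl->G->L'->H->R'->H->plug->A
Char 6 ('A'): step: R->0, L->5 (L advanced); A->plug->H->R->H->L->D->refl->G->L'->E->R'->E->plug->E
Char 7 ('F'): step: R->1, L=5; F->plug->D->R->D->L->A->refl->B->L'->A->R'->H->plug->A
Char 8 ('D'): step: R->2, L=5; D->plug->F->R->F->L->H->refl->F->L'->G->R'->B->plug->B
Char 9 ('D'): step: R->3, L=5; D->plug->F->R->G->L->F->refl->H->L'->F->R'->A->plug->H
Char 10 ('H'): step: R->4, L=5; H->plug->A->R->A->L->B->refl->A->L'->D->R'->D->plug->F

Answer: BHCFAEABHF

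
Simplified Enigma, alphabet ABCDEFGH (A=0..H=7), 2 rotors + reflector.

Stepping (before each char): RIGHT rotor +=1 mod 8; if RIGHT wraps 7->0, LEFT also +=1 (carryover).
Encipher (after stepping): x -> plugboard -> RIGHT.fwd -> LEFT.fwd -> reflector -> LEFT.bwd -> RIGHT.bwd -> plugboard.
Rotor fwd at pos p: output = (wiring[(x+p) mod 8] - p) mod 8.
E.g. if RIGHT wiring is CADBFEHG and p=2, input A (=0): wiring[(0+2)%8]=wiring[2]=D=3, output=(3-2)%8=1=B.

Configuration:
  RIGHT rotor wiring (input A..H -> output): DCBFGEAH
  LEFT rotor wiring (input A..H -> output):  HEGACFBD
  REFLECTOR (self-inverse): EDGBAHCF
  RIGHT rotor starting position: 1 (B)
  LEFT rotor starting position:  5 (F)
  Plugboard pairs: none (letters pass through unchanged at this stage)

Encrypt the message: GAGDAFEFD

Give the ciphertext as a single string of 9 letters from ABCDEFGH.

Char 1 ('G'): step: R->2, L=5; G->plug->G->R->B->L->E->refl->A->L'->A->R'->H->plug->H
Char 2 ('A'): step: R->3, L=5; A->plug->A->R->C->L->G->refl->C->L'->D->R'->B->plug->B
Char 3 ('G'): step: R->4, L=5; G->plug->G->R->F->L->B->refl->D->L'->G->R'->F->plug->F
Char 4 ('D'): step: R->5, L=5; D->plug->D->R->G->L->D->refl->B->L'->F->R'->E->plug->E
Char 5 ('A'): step: R->6, L=5; A->plug->A->R->C->L->G->refl->C->L'->D->R'->E->plug->E
Char 6 ('F'): step: R->7, L=5; F->plug->F->R->H->L->F->refl->H->L'->E->R'->B->plug->B
Char 7 ('E'): step: R->0, L->6 (L advanced); E->plug->E->R->G->L->E->refl->A->L'->E->R'->F->plug->F
Char 8 ('F'): step: R->1, L=6; F->plug->F->R->H->L->H->refl->F->L'->B->R'->A->plug->A
Char 9 ('D'): step: R->2, L=6; D->plug->D->R->C->L->B->refl->D->L'->A->R'->H->plug->H

Answer: HBFEEBFAH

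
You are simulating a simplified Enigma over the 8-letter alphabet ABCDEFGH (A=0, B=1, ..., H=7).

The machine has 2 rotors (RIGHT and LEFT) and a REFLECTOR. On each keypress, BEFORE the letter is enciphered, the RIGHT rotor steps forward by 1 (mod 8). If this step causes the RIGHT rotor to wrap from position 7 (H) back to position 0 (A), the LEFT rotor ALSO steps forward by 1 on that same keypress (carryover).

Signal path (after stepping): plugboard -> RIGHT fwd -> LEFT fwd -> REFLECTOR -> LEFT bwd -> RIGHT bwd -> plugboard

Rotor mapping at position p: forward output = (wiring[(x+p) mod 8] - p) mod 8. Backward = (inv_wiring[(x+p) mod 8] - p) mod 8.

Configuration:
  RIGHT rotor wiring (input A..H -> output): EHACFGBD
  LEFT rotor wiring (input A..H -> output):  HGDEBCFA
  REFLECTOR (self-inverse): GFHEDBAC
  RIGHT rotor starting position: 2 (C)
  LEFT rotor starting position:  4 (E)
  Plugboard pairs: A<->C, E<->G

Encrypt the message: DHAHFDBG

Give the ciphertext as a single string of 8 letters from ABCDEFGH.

Char 1 ('D'): step: R->3, L=4; D->plug->D->R->G->L->H->refl->C->L'->F->R'->H->plug->H
Char 2 ('H'): step: R->4, L=4; H->plug->H->R->G->L->H->refl->C->L'->F->R'->C->plug->A
Char 3 ('A'): step: R->5, L=4; A->plug->C->R->G->L->H->refl->C->L'->F->R'->G->plug->E
Char 4 ('H'): step: R->6, L=4; H->plug->H->R->A->L->F->refl->B->L'->C->R'->E->plug->G
Char 5 ('F'): step: R->7, L=4; F->plug->F->R->G->L->H->refl->C->L'->F->R'->B->plug->B
Char 6 ('D'): step: R->0, L->5 (L advanced); D->plug->D->R->C->L->D->refl->E->L'->H->R'->B->plug->B
Char 7 ('B'): step: R->1, L=5; B->plug->B->R->H->L->E->refl->D->L'->C->R'->G->plug->E
Char 8 ('G'): step: R->2, L=5; G->plug->E->R->H->L->E->refl->D->L'->C->R'->G->plug->E

Answer: HAEGBBEE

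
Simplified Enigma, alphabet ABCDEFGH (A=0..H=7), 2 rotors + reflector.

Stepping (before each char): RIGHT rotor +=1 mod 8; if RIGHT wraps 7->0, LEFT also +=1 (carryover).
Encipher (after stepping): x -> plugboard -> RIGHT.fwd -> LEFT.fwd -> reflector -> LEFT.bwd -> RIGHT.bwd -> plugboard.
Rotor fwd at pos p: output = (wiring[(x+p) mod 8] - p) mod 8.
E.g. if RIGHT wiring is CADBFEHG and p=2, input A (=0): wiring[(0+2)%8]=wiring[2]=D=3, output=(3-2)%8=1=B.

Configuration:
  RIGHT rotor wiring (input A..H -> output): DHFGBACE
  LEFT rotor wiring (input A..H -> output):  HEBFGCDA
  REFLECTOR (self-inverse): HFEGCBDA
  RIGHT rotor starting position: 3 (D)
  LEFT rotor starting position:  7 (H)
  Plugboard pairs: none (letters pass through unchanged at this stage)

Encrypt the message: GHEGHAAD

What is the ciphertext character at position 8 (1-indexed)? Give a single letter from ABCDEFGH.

Char 1 ('G'): step: R->4, L=7; G->plug->G->R->B->L->A->refl->H->L'->F->R'->A->plug->A
Char 2 ('H'): step: R->5, L=7; H->plug->H->R->E->L->G->refl->D->L'->G->R'->D->plug->D
Char 3 ('E'): step: R->6, L=7; E->plug->E->R->H->L->E->refl->C->L'->D->R'->G->plug->G
Char 4 ('G'): step: R->7, L=7; G->plug->G->R->B->L->A->refl->H->L'->F->R'->A->plug->A
Char 5 ('H'): step: R->0, L->0 (L advanced); H->plug->H->R->E->L->G->refl->D->L'->G->R'->D->plug->D
Char 6 ('A'): step: R->1, L=0; A->plug->A->R->G->L->D->refl->G->L'->E->R'->B->plug->B
Char 7 ('A'): step: R->2, L=0; A->plug->A->R->D->L->F->refl->B->L'->C->R'->F->plug->F
Char 8 ('D'): step: R->3, L=0; D->plug->D->R->H->L->A->refl->H->L'->A->R'->F->plug->F

F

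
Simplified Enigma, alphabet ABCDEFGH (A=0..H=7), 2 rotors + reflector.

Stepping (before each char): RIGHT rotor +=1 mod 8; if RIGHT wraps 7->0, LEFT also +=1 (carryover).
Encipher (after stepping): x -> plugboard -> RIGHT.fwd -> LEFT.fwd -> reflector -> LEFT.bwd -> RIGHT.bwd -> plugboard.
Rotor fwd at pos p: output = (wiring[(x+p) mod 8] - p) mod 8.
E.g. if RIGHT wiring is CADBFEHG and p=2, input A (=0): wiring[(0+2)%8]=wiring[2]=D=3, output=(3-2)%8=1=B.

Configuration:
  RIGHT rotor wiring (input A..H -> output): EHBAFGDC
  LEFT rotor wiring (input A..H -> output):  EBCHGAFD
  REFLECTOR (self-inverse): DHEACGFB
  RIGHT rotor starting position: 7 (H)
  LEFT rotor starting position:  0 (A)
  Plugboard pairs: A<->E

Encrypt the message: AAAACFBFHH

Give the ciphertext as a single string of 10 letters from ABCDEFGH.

Char 1 ('A'): step: R->0, L->1 (L advanced); A->plug->E->R->F->L->E->refl->C->L'->G->R'->F->plug->F
Char 2 ('A'): step: R->1, L=1; A->plug->E->R->F->L->E->refl->C->L'->G->R'->A->plug->E
Char 3 ('A'): step: R->2, L=1; A->plug->E->R->B->L->B->refl->H->L'->E->R'->D->plug->D
Char 4 ('A'): step: R->3, L=1; A->plug->E->R->H->L->D->refl->A->L'->A->R'->D->plug->D
Char 5 ('C'): step: R->4, L=1; C->plug->C->R->H->L->D->refl->A->L'->A->R'->E->plug->A
Char 6 ('F'): step: R->5, L=1; F->plug->F->R->E->L->H->refl->B->L'->B->R'->A->plug->E
Char 7 ('B'): step: R->6, L=1; B->plug->B->R->E->L->H->refl->B->L'->B->R'->D->plug->D
Char 8 ('F'): step: R->7, L=1; F->plug->F->R->G->L->C->refl->E->L'->F->R'->B->plug->B
Char 9 ('H'): step: R->0, L->2 (L advanced); H->plug->H->R->C->L->E->refl->C->L'->G->R'->F->plug->F
Char 10 ('H'): step: R->1, L=2; H->plug->H->R->D->L->G->refl->F->L'->B->R'->G->plug->G

Answer: FEDDAEDBFG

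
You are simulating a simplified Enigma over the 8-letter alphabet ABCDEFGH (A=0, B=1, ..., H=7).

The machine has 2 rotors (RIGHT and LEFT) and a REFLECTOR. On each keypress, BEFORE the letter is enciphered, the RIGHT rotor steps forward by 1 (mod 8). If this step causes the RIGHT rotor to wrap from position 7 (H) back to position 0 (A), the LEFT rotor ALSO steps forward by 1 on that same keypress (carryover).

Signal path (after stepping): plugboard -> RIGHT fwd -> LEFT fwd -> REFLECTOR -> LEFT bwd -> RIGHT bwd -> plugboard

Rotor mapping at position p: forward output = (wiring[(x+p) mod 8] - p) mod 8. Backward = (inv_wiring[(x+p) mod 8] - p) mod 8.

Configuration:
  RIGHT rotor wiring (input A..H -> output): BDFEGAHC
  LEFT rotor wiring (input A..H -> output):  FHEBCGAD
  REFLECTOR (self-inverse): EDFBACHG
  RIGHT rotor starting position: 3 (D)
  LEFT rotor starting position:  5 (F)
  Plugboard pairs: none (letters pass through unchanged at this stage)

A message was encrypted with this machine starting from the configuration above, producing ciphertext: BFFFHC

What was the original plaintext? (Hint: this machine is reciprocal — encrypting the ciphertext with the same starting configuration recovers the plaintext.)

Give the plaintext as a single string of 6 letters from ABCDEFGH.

Char 1 ('B'): step: R->4, L=5; B->plug->B->R->E->L->C->refl->F->L'->H->R'->F->plug->F
Char 2 ('F'): step: R->5, L=5; F->plug->F->R->A->L->B->refl->D->L'->B->R'->H->plug->H
Char 3 ('F'): step: R->6, L=5; F->plug->F->R->G->L->E->refl->A->L'->D->R'->C->plug->C
Char 4 ('F'): step: R->7, L=5; F->plug->F->R->H->L->F->refl->C->L'->E->R'->C->plug->C
Char 5 ('H'): step: R->0, L->6 (L advanced); H->plug->H->R->C->L->H->refl->G->L'->E->R'->D->plug->D
Char 6 ('C'): step: R->1, L=6; C->plug->C->R->D->L->B->refl->D->L'->F->R'->D->plug->D

Answer: FHCCDD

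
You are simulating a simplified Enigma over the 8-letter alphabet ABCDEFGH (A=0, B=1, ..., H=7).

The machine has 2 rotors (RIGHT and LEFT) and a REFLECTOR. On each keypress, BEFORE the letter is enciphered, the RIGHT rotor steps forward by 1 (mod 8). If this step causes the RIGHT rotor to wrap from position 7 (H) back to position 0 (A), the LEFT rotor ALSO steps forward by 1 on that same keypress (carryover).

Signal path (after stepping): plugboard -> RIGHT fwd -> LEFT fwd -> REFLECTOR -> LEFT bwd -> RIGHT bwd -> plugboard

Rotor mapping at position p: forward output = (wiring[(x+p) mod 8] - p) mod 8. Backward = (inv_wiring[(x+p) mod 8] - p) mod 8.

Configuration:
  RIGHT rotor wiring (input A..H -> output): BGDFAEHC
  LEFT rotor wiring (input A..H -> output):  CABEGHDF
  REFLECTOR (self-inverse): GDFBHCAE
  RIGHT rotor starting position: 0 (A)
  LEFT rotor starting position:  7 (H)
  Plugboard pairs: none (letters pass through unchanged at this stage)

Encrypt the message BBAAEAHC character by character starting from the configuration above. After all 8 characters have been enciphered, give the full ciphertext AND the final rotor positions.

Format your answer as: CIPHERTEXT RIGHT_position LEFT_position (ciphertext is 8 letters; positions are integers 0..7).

Answer: GHCCBGED 0 0

Derivation:
Char 1 ('B'): step: R->1, L=7; B->plug->B->R->C->L->B->refl->D->L'->B->R'->G->plug->G
Char 2 ('B'): step: R->2, L=7; B->plug->B->R->D->L->C->refl->F->L'->E->R'->H->plug->H
Char 3 ('A'): step: R->3, L=7; A->plug->A->R->C->L->B->refl->D->L'->B->R'->C->plug->C
Char 4 ('A'): step: R->4, L=7; A->plug->A->R->E->L->F->refl->C->L'->D->R'->C->plug->C
Char 5 ('E'): step: R->5, L=7; E->plug->E->R->B->L->D->refl->B->L'->C->R'->B->plug->B
Char 6 ('A'): step: R->6, L=7; A->plug->A->R->B->L->D->refl->B->L'->C->R'->G->plug->G
Char 7 ('H'): step: R->7, L=7; H->plug->H->R->A->L->G->refl->A->L'->G->R'->E->plug->E
Char 8 ('C'): step: R->0, L->0 (L advanced); C->plug->C->R->D->L->E->refl->H->L'->F->R'->D->plug->D
Final: ciphertext=GHCCBGED, RIGHT=0, LEFT=0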